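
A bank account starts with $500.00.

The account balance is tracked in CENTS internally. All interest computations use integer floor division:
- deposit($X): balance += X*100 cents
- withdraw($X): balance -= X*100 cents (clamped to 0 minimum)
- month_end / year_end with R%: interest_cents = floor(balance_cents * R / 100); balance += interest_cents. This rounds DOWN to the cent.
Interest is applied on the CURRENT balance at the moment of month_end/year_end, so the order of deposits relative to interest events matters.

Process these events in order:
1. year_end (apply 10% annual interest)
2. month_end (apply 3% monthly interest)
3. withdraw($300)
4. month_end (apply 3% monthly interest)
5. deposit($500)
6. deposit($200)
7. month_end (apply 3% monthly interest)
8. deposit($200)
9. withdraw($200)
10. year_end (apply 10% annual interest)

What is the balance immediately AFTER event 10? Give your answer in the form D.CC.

After 1 (year_end (apply 10% annual interest)): balance=$550.00 total_interest=$50.00
After 2 (month_end (apply 3% monthly interest)): balance=$566.50 total_interest=$66.50
After 3 (withdraw($300)): balance=$266.50 total_interest=$66.50
After 4 (month_end (apply 3% monthly interest)): balance=$274.49 total_interest=$74.49
After 5 (deposit($500)): balance=$774.49 total_interest=$74.49
After 6 (deposit($200)): balance=$974.49 total_interest=$74.49
After 7 (month_end (apply 3% monthly interest)): balance=$1003.72 total_interest=$103.72
After 8 (deposit($200)): balance=$1203.72 total_interest=$103.72
After 9 (withdraw($200)): balance=$1003.72 total_interest=$103.72
After 10 (year_end (apply 10% annual interest)): balance=$1104.09 total_interest=$204.09

Answer: 1104.09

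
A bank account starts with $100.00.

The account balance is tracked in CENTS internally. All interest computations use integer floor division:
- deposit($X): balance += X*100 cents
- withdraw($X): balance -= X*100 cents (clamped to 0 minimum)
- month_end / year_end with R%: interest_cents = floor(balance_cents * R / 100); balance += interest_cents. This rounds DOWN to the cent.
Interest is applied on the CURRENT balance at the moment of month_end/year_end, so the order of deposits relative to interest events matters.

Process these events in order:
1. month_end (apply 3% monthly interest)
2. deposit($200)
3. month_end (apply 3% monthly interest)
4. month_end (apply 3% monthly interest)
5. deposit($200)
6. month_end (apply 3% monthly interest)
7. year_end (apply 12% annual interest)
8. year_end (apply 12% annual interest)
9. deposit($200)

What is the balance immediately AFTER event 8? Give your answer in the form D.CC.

After 1 (month_end (apply 3% monthly interest)): balance=$103.00 total_interest=$3.00
After 2 (deposit($200)): balance=$303.00 total_interest=$3.00
After 3 (month_end (apply 3% monthly interest)): balance=$312.09 total_interest=$12.09
After 4 (month_end (apply 3% monthly interest)): balance=$321.45 total_interest=$21.45
After 5 (deposit($200)): balance=$521.45 total_interest=$21.45
After 6 (month_end (apply 3% monthly interest)): balance=$537.09 total_interest=$37.09
After 7 (year_end (apply 12% annual interest)): balance=$601.54 total_interest=$101.54
After 8 (year_end (apply 12% annual interest)): balance=$673.72 total_interest=$173.72

Answer: 673.72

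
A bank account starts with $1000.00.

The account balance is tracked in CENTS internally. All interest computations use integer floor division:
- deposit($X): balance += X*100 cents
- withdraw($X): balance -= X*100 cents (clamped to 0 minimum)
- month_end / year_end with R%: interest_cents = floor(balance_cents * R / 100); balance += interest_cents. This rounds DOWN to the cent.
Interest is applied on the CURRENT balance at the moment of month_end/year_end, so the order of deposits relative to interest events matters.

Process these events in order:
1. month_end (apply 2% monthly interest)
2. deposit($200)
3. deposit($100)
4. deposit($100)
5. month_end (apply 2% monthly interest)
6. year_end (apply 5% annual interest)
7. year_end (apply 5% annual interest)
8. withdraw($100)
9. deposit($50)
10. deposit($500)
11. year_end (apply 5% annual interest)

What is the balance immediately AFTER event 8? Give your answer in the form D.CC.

After 1 (month_end (apply 2% monthly interest)): balance=$1020.00 total_interest=$20.00
After 2 (deposit($200)): balance=$1220.00 total_interest=$20.00
After 3 (deposit($100)): balance=$1320.00 total_interest=$20.00
After 4 (deposit($100)): balance=$1420.00 total_interest=$20.00
After 5 (month_end (apply 2% monthly interest)): balance=$1448.40 total_interest=$48.40
After 6 (year_end (apply 5% annual interest)): balance=$1520.82 total_interest=$120.82
After 7 (year_end (apply 5% annual interest)): balance=$1596.86 total_interest=$196.86
After 8 (withdraw($100)): balance=$1496.86 total_interest=$196.86

Answer: 1496.86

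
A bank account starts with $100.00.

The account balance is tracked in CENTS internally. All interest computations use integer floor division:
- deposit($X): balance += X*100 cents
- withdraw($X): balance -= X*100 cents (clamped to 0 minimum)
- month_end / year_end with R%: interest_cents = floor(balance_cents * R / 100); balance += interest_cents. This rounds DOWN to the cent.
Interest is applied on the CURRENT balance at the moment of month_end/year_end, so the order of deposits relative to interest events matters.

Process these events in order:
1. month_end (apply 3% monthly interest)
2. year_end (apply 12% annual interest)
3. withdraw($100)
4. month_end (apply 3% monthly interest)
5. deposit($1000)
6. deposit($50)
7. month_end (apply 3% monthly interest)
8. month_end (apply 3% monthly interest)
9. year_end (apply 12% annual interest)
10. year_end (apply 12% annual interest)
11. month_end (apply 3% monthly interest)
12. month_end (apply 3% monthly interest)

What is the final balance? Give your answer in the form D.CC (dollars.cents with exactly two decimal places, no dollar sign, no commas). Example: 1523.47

Answer: 1504.73

Derivation:
After 1 (month_end (apply 3% monthly interest)): balance=$103.00 total_interest=$3.00
After 2 (year_end (apply 12% annual interest)): balance=$115.36 total_interest=$15.36
After 3 (withdraw($100)): balance=$15.36 total_interest=$15.36
After 4 (month_end (apply 3% monthly interest)): balance=$15.82 total_interest=$15.82
After 5 (deposit($1000)): balance=$1015.82 total_interest=$15.82
After 6 (deposit($50)): balance=$1065.82 total_interest=$15.82
After 7 (month_end (apply 3% monthly interest)): balance=$1097.79 total_interest=$47.79
After 8 (month_end (apply 3% monthly interest)): balance=$1130.72 total_interest=$80.72
After 9 (year_end (apply 12% annual interest)): balance=$1266.40 total_interest=$216.40
After 10 (year_end (apply 12% annual interest)): balance=$1418.36 total_interest=$368.36
After 11 (month_end (apply 3% monthly interest)): balance=$1460.91 total_interest=$410.91
After 12 (month_end (apply 3% monthly interest)): balance=$1504.73 total_interest=$454.73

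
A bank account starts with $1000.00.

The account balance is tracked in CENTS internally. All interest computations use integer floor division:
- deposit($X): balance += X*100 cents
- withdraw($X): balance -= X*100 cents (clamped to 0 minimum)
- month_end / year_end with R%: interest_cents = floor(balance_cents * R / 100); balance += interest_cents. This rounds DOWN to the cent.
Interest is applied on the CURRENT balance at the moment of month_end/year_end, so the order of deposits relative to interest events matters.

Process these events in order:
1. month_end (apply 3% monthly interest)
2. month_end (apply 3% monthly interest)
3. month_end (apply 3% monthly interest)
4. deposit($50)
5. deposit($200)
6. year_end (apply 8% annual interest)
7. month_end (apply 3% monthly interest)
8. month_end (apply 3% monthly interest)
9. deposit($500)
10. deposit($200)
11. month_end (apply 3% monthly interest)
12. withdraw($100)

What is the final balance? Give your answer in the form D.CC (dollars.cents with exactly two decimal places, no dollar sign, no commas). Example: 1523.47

Answer: 2205.58

Derivation:
After 1 (month_end (apply 3% monthly interest)): balance=$1030.00 total_interest=$30.00
After 2 (month_end (apply 3% monthly interest)): balance=$1060.90 total_interest=$60.90
After 3 (month_end (apply 3% monthly interest)): balance=$1092.72 total_interest=$92.72
After 4 (deposit($50)): balance=$1142.72 total_interest=$92.72
After 5 (deposit($200)): balance=$1342.72 total_interest=$92.72
After 6 (year_end (apply 8% annual interest)): balance=$1450.13 total_interest=$200.13
After 7 (month_end (apply 3% monthly interest)): balance=$1493.63 total_interest=$243.63
After 8 (month_end (apply 3% monthly interest)): balance=$1538.43 total_interest=$288.43
After 9 (deposit($500)): balance=$2038.43 total_interest=$288.43
After 10 (deposit($200)): balance=$2238.43 total_interest=$288.43
After 11 (month_end (apply 3% monthly interest)): balance=$2305.58 total_interest=$355.58
After 12 (withdraw($100)): balance=$2205.58 total_interest=$355.58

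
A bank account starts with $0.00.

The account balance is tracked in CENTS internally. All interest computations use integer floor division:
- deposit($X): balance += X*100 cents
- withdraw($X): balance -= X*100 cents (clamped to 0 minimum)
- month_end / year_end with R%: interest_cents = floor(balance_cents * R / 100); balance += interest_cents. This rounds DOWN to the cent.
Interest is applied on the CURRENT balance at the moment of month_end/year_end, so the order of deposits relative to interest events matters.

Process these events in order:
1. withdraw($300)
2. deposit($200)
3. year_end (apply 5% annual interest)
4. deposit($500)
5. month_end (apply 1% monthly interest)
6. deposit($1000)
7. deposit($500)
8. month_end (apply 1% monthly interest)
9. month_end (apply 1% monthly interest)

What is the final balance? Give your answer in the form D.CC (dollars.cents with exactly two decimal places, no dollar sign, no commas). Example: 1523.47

After 1 (withdraw($300)): balance=$0.00 total_interest=$0.00
After 2 (deposit($200)): balance=$200.00 total_interest=$0.00
After 3 (year_end (apply 5% annual interest)): balance=$210.00 total_interest=$10.00
After 4 (deposit($500)): balance=$710.00 total_interest=$10.00
After 5 (month_end (apply 1% monthly interest)): balance=$717.10 total_interest=$17.10
After 6 (deposit($1000)): balance=$1717.10 total_interest=$17.10
After 7 (deposit($500)): balance=$2217.10 total_interest=$17.10
After 8 (month_end (apply 1% monthly interest)): balance=$2239.27 total_interest=$39.27
After 9 (month_end (apply 1% monthly interest)): balance=$2261.66 total_interest=$61.66

Answer: 2261.66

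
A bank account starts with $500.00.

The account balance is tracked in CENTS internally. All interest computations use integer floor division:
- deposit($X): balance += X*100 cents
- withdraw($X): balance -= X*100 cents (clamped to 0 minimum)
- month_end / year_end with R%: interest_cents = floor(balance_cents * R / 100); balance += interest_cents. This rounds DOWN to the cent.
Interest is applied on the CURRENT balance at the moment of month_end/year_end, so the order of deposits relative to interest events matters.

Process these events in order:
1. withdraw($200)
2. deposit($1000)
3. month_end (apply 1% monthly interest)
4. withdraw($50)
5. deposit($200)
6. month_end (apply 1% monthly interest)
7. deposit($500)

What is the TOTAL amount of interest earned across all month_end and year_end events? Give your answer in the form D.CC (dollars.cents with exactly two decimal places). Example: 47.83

Answer: 27.63

Derivation:
After 1 (withdraw($200)): balance=$300.00 total_interest=$0.00
After 2 (deposit($1000)): balance=$1300.00 total_interest=$0.00
After 3 (month_end (apply 1% monthly interest)): balance=$1313.00 total_interest=$13.00
After 4 (withdraw($50)): balance=$1263.00 total_interest=$13.00
After 5 (deposit($200)): balance=$1463.00 total_interest=$13.00
After 6 (month_end (apply 1% monthly interest)): balance=$1477.63 total_interest=$27.63
After 7 (deposit($500)): balance=$1977.63 total_interest=$27.63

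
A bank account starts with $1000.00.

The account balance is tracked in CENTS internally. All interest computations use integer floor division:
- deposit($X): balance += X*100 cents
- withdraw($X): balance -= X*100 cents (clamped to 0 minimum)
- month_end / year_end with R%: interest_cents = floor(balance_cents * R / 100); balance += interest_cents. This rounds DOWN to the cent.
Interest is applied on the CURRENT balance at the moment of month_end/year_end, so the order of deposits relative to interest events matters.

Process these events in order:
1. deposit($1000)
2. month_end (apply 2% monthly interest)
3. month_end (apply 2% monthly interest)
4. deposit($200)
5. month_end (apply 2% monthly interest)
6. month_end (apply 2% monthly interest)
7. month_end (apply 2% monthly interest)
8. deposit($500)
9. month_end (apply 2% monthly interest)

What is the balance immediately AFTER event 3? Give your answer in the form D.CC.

Answer: 2080.80

Derivation:
After 1 (deposit($1000)): balance=$2000.00 total_interest=$0.00
After 2 (month_end (apply 2% monthly interest)): balance=$2040.00 total_interest=$40.00
After 3 (month_end (apply 2% monthly interest)): balance=$2080.80 total_interest=$80.80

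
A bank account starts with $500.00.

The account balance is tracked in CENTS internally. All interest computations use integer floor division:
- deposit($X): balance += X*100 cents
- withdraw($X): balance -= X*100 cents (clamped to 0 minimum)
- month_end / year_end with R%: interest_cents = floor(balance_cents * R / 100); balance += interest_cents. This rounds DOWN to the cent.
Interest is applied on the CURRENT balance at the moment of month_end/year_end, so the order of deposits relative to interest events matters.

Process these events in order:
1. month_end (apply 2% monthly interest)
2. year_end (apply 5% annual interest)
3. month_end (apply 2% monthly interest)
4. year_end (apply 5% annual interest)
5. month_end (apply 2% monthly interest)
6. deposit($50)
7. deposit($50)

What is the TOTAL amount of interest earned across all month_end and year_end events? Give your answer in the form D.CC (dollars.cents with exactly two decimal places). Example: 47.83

Answer: 84.99

Derivation:
After 1 (month_end (apply 2% monthly interest)): balance=$510.00 total_interest=$10.00
After 2 (year_end (apply 5% annual interest)): balance=$535.50 total_interest=$35.50
After 3 (month_end (apply 2% monthly interest)): balance=$546.21 total_interest=$46.21
After 4 (year_end (apply 5% annual interest)): balance=$573.52 total_interest=$73.52
After 5 (month_end (apply 2% monthly interest)): balance=$584.99 total_interest=$84.99
After 6 (deposit($50)): balance=$634.99 total_interest=$84.99
After 7 (deposit($50)): balance=$684.99 total_interest=$84.99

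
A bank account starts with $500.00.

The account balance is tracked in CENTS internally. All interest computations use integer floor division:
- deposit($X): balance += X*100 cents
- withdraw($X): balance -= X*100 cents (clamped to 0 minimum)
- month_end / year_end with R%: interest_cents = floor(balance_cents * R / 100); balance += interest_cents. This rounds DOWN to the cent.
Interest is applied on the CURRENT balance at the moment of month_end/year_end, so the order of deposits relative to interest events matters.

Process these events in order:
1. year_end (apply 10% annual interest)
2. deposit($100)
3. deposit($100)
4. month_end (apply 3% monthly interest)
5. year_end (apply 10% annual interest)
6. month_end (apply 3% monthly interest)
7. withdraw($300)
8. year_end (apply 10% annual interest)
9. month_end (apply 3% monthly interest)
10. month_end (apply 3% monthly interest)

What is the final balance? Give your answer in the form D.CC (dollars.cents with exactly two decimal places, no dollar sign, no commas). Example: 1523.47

After 1 (year_end (apply 10% annual interest)): balance=$550.00 total_interest=$50.00
After 2 (deposit($100)): balance=$650.00 total_interest=$50.00
After 3 (deposit($100)): balance=$750.00 total_interest=$50.00
After 4 (month_end (apply 3% monthly interest)): balance=$772.50 total_interest=$72.50
After 5 (year_end (apply 10% annual interest)): balance=$849.75 total_interest=$149.75
After 6 (month_end (apply 3% monthly interest)): balance=$875.24 total_interest=$175.24
After 7 (withdraw($300)): balance=$575.24 total_interest=$175.24
After 8 (year_end (apply 10% annual interest)): balance=$632.76 total_interest=$232.76
After 9 (month_end (apply 3% monthly interest)): balance=$651.74 total_interest=$251.74
After 10 (month_end (apply 3% monthly interest)): balance=$671.29 total_interest=$271.29

Answer: 671.29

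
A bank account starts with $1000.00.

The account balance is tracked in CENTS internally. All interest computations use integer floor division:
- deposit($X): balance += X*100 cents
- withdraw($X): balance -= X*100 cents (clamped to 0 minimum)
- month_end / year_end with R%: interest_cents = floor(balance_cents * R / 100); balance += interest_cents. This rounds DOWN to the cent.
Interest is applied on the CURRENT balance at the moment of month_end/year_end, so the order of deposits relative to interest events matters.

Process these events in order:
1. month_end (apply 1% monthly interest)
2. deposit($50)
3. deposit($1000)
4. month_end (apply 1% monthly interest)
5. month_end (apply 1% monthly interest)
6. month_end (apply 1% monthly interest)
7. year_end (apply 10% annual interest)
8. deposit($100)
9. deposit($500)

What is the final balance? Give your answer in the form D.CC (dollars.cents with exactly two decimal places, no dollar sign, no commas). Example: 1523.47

After 1 (month_end (apply 1% monthly interest)): balance=$1010.00 total_interest=$10.00
After 2 (deposit($50)): balance=$1060.00 total_interest=$10.00
After 3 (deposit($1000)): balance=$2060.00 total_interest=$10.00
After 4 (month_end (apply 1% monthly interest)): balance=$2080.60 total_interest=$30.60
After 5 (month_end (apply 1% monthly interest)): balance=$2101.40 total_interest=$51.40
After 6 (month_end (apply 1% monthly interest)): balance=$2122.41 total_interest=$72.41
After 7 (year_end (apply 10% annual interest)): balance=$2334.65 total_interest=$284.65
After 8 (deposit($100)): balance=$2434.65 total_interest=$284.65
After 9 (deposit($500)): balance=$2934.65 total_interest=$284.65

Answer: 2934.65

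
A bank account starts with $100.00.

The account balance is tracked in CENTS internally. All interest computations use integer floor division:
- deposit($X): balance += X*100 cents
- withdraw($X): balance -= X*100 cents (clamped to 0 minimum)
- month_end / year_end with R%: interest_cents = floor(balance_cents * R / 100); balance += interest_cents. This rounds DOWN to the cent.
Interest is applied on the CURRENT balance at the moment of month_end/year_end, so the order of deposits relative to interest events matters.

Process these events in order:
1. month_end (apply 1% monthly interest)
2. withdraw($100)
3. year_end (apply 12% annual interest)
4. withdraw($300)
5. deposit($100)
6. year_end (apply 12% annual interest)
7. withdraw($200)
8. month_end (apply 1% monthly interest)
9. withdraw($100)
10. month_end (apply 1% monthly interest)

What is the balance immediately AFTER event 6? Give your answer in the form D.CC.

Answer: 112.00

Derivation:
After 1 (month_end (apply 1% monthly interest)): balance=$101.00 total_interest=$1.00
After 2 (withdraw($100)): balance=$1.00 total_interest=$1.00
After 3 (year_end (apply 12% annual interest)): balance=$1.12 total_interest=$1.12
After 4 (withdraw($300)): balance=$0.00 total_interest=$1.12
After 5 (deposit($100)): balance=$100.00 total_interest=$1.12
After 6 (year_end (apply 12% annual interest)): balance=$112.00 total_interest=$13.12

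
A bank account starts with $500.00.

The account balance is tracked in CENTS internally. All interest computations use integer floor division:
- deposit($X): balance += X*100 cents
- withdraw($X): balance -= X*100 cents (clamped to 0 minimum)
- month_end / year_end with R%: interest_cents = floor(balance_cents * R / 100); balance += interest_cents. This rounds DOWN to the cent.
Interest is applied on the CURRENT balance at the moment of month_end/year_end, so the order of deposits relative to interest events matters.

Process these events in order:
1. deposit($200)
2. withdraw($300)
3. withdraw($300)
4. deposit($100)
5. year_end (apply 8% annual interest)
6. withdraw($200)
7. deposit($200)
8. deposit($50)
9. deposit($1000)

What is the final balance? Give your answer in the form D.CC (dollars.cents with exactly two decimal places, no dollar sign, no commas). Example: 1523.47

After 1 (deposit($200)): balance=$700.00 total_interest=$0.00
After 2 (withdraw($300)): balance=$400.00 total_interest=$0.00
After 3 (withdraw($300)): balance=$100.00 total_interest=$0.00
After 4 (deposit($100)): balance=$200.00 total_interest=$0.00
After 5 (year_end (apply 8% annual interest)): balance=$216.00 total_interest=$16.00
After 6 (withdraw($200)): balance=$16.00 total_interest=$16.00
After 7 (deposit($200)): balance=$216.00 total_interest=$16.00
After 8 (deposit($50)): balance=$266.00 total_interest=$16.00
After 9 (deposit($1000)): balance=$1266.00 total_interest=$16.00

Answer: 1266.00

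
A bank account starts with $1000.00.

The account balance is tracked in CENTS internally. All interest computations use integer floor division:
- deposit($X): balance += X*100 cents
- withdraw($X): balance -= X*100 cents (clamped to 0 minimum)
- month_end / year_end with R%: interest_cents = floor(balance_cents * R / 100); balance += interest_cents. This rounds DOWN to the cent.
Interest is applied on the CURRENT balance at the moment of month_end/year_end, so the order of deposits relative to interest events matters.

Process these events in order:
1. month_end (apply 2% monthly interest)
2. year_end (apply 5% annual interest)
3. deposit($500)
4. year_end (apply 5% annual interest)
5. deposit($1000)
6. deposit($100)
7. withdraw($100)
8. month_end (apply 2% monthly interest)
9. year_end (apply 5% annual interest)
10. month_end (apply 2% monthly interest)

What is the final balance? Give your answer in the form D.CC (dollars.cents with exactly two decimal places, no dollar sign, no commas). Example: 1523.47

After 1 (month_end (apply 2% monthly interest)): balance=$1020.00 total_interest=$20.00
After 2 (year_end (apply 5% annual interest)): balance=$1071.00 total_interest=$71.00
After 3 (deposit($500)): balance=$1571.00 total_interest=$71.00
After 4 (year_end (apply 5% annual interest)): balance=$1649.55 total_interest=$149.55
After 5 (deposit($1000)): balance=$2649.55 total_interest=$149.55
After 6 (deposit($100)): balance=$2749.55 total_interest=$149.55
After 7 (withdraw($100)): balance=$2649.55 total_interest=$149.55
After 8 (month_end (apply 2% monthly interest)): balance=$2702.54 total_interest=$202.54
After 9 (year_end (apply 5% annual interest)): balance=$2837.66 total_interest=$337.66
After 10 (month_end (apply 2% monthly interest)): balance=$2894.41 total_interest=$394.41

Answer: 2894.41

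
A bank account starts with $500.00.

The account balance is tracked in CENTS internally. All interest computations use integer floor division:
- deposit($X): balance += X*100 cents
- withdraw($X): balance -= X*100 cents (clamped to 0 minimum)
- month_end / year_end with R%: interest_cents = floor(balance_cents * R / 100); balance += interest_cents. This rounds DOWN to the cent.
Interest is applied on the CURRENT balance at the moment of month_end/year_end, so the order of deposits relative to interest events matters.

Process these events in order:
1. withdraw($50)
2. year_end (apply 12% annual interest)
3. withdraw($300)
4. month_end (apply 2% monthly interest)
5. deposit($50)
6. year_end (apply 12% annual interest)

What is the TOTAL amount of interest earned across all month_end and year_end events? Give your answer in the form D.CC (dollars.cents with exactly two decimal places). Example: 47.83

Answer: 89.04

Derivation:
After 1 (withdraw($50)): balance=$450.00 total_interest=$0.00
After 2 (year_end (apply 12% annual interest)): balance=$504.00 total_interest=$54.00
After 3 (withdraw($300)): balance=$204.00 total_interest=$54.00
After 4 (month_end (apply 2% monthly interest)): balance=$208.08 total_interest=$58.08
After 5 (deposit($50)): balance=$258.08 total_interest=$58.08
After 6 (year_end (apply 12% annual interest)): balance=$289.04 total_interest=$89.04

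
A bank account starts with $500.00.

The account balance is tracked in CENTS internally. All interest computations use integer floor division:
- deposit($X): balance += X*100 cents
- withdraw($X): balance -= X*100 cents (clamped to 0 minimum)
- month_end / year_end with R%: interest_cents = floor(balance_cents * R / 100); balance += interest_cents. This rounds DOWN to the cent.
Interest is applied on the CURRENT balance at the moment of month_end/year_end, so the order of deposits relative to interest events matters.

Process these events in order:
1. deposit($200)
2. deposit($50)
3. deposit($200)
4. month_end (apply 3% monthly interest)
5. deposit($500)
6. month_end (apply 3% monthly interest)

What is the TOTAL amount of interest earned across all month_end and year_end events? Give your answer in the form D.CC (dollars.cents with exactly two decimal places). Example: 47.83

Answer: 72.85

Derivation:
After 1 (deposit($200)): balance=$700.00 total_interest=$0.00
After 2 (deposit($50)): balance=$750.00 total_interest=$0.00
After 3 (deposit($200)): balance=$950.00 total_interest=$0.00
After 4 (month_end (apply 3% monthly interest)): balance=$978.50 total_interest=$28.50
After 5 (deposit($500)): balance=$1478.50 total_interest=$28.50
After 6 (month_end (apply 3% monthly interest)): balance=$1522.85 total_interest=$72.85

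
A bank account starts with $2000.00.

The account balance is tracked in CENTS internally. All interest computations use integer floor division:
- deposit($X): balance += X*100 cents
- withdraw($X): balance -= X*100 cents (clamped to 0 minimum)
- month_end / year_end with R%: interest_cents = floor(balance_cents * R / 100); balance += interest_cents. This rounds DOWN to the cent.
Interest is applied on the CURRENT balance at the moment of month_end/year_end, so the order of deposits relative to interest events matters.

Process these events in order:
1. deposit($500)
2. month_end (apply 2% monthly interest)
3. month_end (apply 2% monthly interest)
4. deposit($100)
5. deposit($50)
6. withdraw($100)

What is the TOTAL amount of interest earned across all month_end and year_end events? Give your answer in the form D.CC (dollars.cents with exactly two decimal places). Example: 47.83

Answer: 101.00

Derivation:
After 1 (deposit($500)): balance=$2500.00 total_interest=$0.00
After 2 (month_end (apply 2% monthly interest)): balance=$2550.00 total_interest=$50.00
After 3 (month_end (apply 2% monthly interest)): balance=$2601.00 total_interest=$101.00
After 4 (deposit($100)): balance=$2701.00 total_interest=$101.00
After 5 (deposit($50)): balance=$2751.00 total_interest=$101.00
After 6 (withdraw($100)): balance=$2651.00 total_interest=$101.00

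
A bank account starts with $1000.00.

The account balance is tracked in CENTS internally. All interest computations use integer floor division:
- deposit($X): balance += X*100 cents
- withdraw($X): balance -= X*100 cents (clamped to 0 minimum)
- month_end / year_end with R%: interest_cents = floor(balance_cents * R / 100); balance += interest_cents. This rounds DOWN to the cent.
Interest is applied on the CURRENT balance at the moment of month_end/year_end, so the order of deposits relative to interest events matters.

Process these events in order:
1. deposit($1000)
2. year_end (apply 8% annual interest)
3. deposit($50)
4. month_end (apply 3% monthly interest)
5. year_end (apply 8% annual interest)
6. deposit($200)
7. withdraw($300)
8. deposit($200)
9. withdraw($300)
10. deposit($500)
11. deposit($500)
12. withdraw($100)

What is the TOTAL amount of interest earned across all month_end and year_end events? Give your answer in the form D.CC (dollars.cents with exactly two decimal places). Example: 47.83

Answer: 408.40

Derivation:
After 1 (deposit($1000)): balance=$2000.00 total_interest=$0.00
After 2 (year_end (apply 8% annual interest)): balance=$2160.00 total_interest=$160.00
After 3 (deposit($50)): balance=$2210.00 total_interest=$160.00
After 4 (month_end (apply 3% monthly interest)): balance=$2276.30 total_interest=$226.30
After 5 (year_end (apply 8% annual interest)): balance=$2458.40 total_interest=$408.40
After 6 (deposit($200)): balance=$2658.40 total_interest=$408.40
After 7 (withdraw($300)): balance=$2358.40 total_interest=$408.40
After 8 (deposit($200)): balance=$2558.40 total_interest=$408.40
After 9 (withdraw($300)): balance=$2258.40 total_interest=$408.40
After 10 (deposit($500)): balance=$2758.40 total_interest=$408.40
After 11 (deposit($500)): balance=$3258.40 total_interest=$408.40
After 12 (withdraw($100)): balance=$3158.40 total_interest=$408.40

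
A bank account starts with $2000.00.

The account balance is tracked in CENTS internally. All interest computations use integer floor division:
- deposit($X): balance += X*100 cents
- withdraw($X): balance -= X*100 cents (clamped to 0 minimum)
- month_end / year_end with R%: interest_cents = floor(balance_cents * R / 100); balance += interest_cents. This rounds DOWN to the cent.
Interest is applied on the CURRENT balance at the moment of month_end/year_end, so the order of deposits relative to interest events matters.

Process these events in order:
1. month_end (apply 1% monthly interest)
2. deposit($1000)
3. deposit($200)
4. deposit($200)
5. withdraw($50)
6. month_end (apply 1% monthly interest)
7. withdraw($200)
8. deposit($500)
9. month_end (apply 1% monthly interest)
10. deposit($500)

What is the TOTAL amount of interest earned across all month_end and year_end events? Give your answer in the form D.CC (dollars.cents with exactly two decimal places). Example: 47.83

After 1 (month_end (apply 1% monthly interest)): balance=$2020.00 total_interest=$20.00
After 2 (deposit($1000)): balance=$3020.00 total_interest=$20.00
After 3 (deposit($200)): balance=$3220.00 total_interest=$20.00
After 4 (deposit($200)): balance=$3420.00 total_interest=$20.00
After 5 (withdraw($50)): balance=$3370.00 total_interest=$20.00
After 6 (month_end (apply 1% monthly interest)): balance=$3403.70 total_interest=$53.70
After 7 (withdraw($200)): balance=$3203.70 total_interest=$53.70
After 8 (deposit($500)): balance=$3703.70 total_interest=$53.70
After 9 (month_end (apply 1% monthly interest)): balance=$3740.73 total_interest=$90.73
After 10 (deposit($500)): balance=$4240.73 total_interest=$90.73

Answer: 90.73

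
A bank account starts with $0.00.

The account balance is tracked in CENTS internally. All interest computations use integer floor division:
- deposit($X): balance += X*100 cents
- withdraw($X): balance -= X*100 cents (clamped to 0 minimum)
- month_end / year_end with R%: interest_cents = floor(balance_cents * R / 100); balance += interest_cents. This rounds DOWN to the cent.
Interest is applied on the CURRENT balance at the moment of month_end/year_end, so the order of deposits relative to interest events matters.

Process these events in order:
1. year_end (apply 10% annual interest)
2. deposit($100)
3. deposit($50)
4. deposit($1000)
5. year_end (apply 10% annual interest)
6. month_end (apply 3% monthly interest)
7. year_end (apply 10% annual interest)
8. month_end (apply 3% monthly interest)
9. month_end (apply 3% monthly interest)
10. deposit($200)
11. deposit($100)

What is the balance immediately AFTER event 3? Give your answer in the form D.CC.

Answer: 150.00

Derivation:
After 1 (year_end (apply 10% annual interest)): balance=$0.00 total_interest=$0.00
After 2 (deposit($100)): balance=$100.00 total_interest=$0.00
After 3 (deposit($50)): balance=$150.00 total_interest=$0.00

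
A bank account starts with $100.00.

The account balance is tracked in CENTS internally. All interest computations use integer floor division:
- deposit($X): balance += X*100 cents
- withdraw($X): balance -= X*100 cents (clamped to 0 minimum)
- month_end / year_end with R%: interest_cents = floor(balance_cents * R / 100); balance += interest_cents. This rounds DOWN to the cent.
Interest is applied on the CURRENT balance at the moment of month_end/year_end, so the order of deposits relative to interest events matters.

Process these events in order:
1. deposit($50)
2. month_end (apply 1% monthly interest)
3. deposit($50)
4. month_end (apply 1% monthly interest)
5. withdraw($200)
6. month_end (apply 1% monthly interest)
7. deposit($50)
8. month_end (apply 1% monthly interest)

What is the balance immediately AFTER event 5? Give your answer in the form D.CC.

After 1 (deposit($50)): balance=$150.00 total_interest=$0.00
After 2 (month_end (apply 1% monthly interest)): balance=$151.50 total_interest=$1.50
After 3 (deposit($50)): balance=$201.50 total_interest=$1.50
After 4 (month_end (apply 1% monthly interest)): balance=$203.51 total_interest=$3.51
After 5 (withdraw($200)): balance=$3.51 total_interest=$3.51

Answer: 3.51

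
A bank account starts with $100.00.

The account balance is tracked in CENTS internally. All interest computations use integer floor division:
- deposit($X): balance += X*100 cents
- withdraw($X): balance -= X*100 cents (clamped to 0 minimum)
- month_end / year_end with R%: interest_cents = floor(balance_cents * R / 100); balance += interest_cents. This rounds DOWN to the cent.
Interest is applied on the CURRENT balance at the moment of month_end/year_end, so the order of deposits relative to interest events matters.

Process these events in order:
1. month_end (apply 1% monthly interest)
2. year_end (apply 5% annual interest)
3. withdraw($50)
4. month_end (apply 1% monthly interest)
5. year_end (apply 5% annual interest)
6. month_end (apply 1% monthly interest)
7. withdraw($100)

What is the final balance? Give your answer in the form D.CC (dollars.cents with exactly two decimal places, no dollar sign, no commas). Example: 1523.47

Answer: 0.00

Derivation:
After 1 (month_end (apply 1% monthly interest)): balance=$101.00 total_interest=$1.00
After 2 (year_end (apply 5% annual interest)): balance=$106.05 total_interest=$6.05
After 3 (withdraw($50)): balance=$56.05 total_interest=$6.05
After 4 (month_end (apply 1% monthly interest)): balance=$56.61 total_interest=$6.61
After 5 (year_end (apply 5% annual interest)): balance=$59.44 total_interest=$9.44
After 6 (month_end (apply 1% monthly interest)): balance=$60.03 total_interest=$10.03
After 7 (withdraw($100)): balance=$0.00 total_interest=$10.03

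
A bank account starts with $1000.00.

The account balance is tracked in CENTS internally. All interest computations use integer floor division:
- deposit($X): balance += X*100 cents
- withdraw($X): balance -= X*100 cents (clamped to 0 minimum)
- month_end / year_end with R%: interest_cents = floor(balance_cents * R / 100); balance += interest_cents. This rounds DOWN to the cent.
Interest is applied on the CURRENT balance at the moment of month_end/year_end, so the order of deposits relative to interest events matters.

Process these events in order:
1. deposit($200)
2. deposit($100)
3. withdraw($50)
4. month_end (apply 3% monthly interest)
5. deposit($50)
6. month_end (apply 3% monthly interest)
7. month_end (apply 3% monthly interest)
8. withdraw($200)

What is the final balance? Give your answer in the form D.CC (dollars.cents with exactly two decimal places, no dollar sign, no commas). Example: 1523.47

Answer: 1218.94

Derivation:
After 1 (deposit($200)): balance=$1200.00 total_interest=$0.00
After 2 (deposit($100)): balance=$1300.00 total_interest=$0.00
After 3 (withdraw($50)): balance=$1250.00 total_interest=$0.00
After 4 (month_end (apply 3% monthly interest)): balance=$1287.50 total_interest=$37.50
After 5 (deposit($50)): balance=$1337.50 total_interest=$37.50
After 6 (month_end (apply 3% monthly interest)): balance=$1377.62 total_interest=$77.62
After 7 (month_end (apply 3% monthly interest)): balance=$1418.94 total_interest=$118.94
After 8 (withdraw($200)): balance=$1218.94 total_interest=$118.94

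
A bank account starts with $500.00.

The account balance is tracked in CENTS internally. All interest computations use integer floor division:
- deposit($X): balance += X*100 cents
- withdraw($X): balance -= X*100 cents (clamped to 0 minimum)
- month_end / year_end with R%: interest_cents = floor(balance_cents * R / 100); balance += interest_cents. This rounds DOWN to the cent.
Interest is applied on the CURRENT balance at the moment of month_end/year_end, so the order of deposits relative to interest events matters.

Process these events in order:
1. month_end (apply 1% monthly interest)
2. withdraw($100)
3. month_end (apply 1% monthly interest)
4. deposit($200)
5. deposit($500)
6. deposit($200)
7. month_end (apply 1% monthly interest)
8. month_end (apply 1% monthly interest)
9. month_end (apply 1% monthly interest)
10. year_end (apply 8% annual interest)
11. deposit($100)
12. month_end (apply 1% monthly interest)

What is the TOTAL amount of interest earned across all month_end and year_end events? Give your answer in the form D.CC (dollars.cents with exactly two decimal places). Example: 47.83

After 1 (month_end (apply 1% monthly interest)): balance=$505.00 total_interest=$5.00
After 2 (withdraw($100)): balance=$405.00 total_interest=$5.00
After 3 (month_end (apply 1% monthly interest)): balance=$409.05 total_interest=$9.05
After 4 (deposit($200)): balance=$609.05 total_interest=$9.05
After 5 (deposit($500)): balance=$1109.05 total_interest=$9.05
After 6 (deposit($200)): balance=$1309.05 total_interest=$9.05
After 7 (month_end (apply 1% monthly interest)): balance=$1322.14 total_interest=$22.14
After 8 (month_end (apply 1% monthly interest)): balance=$1335.36 total_interest=$35.36
After 9 (month_end (apply 1% monthly interest)): balance=$1348.71 total_interest=$48.71
After 10 (year_end (apply 8% annual interest)): balance=$1456.60 total_interest=$156.60
After 11 (deposit($100)): balance=$1556.60 total_interest=$156.60
After 12 (month_end (apply 1% monthly interest)): balance=$1572.16 total_interest=$172.16

Answer: 172.16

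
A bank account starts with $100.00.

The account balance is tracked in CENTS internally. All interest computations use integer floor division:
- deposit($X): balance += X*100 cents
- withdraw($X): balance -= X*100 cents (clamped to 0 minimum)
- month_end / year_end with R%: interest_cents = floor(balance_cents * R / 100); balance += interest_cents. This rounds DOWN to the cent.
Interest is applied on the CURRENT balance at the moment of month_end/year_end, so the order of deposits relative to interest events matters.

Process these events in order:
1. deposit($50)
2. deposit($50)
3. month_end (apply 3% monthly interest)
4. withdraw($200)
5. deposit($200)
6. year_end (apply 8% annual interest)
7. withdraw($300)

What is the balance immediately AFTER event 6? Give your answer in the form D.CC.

After 1 (deposit($50)): balance=$150.00 total_interest=$0.00
After 2 (deposit($50)): balance=$200.00 total_interest=$0.00
After 3 (month_end (apply 3% monthly interest)): balance=$206.00 total_interest=$6.00
After 4 (withdraw($200)): balance=$6.00 total_interest=$6.00
After 5 (deposit($200)): balance=$206.00 total_interest=$6.00
After 6 (year_end (apply 8% annual interest)): balance=$222.48 total_interest=$22.48

Answer: 222.48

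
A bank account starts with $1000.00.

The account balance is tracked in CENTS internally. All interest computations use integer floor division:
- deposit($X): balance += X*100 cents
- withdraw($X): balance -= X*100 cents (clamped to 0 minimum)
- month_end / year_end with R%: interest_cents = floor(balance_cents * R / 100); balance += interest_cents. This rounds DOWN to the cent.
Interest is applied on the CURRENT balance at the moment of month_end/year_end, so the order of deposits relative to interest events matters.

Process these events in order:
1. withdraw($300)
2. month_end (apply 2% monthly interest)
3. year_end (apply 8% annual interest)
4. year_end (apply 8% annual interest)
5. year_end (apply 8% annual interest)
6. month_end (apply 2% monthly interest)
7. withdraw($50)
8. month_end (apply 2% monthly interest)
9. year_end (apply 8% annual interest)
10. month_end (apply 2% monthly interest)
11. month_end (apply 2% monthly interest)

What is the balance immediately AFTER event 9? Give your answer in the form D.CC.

After 1 (withdraw($300)): balance=$700.00 total_interest=$0.00
After 2 (month_end (apply 2% monthly interest)): balance=$714.00 total_interest=$14.00
After 3 (year_end (apply 8% annual interest)): balance=$771.12 total_interest=$71.12
After 4 (year_end (apply 8% annual interest)): balance=$832.80 total_interest=$132.80
After 5 (year_end (apply 8% annual interest)): balance=$899.42 total_interest=$199.42
After 6 (month_end (apply 2% monthly interest)): balance=$917.40 total_interest=$217.40
After 7 (withdraw($50)): balance=$867.40 total_interest=$217.40
After 8 (month_end (apply 2% monthly interest)): balance=$884.74 total_interest=$234.74
After 9 (year_end (apply 8% annual interest)): balance=$955.51 total_interest=$305.51

Answer: 955.51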